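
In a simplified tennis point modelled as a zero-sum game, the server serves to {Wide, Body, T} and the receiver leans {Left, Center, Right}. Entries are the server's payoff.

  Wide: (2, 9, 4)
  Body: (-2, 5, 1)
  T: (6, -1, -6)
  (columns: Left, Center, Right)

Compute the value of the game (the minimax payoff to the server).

Row minima: Wide → 2, Body → -2, T → -6; maximin = 2.
Column maxima: Left → 6, Center → 9, Right → 4; minimax = 4.
2 ≠ 4, so there is no saddle point; optimal play is mixed.
Body is strictly dominated by Wide, so the server never plays it.
Center is strictly dominated by Right (it gives the server strictly more in every row), so the receiver never plays it.
On the remaining 2×2 (Wide, T vs Left, Right):
Let the server play Wide with probability p. Expected payoff against Left: 2p + 6(1−p) = −4p + 6; against Right: 4p + (-6)(1−p) = 10p − 6.
Setting these equal: −4p + 6 = 10p − 6 ⇒ −14p = -12 ⇒ p = 6/7, and the value is (-4)·(6/7) + 6 = 18/7.
For the receiver: with q = P(Left), equating Wide's and T's payoffs gives −2q + 4 = 12q − 6 ⇒ q = 5/7.

18/7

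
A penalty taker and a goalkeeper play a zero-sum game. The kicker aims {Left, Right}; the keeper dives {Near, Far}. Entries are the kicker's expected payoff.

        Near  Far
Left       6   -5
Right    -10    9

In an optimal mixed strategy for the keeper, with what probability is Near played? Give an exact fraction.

Row minima: Left → -5, Right → -10; maximin = -5.
Column maxima: Near → 6, Far → 9; minimax = 6.
-5 ≠ 6, so there is no saddle point; optimal play is mixed.
Let the kicker play Left with probability p. Expected payoff against Near: 6p + (-10)(1−p) = 16p − 10; against Far: (-5)p + 9(1−p) = −14p + 9.
Setting these equal: 16p − 10 = −14p + 9 ⇒ 30p = 19 ⇒ p = 19/30, and the value is (16)·(19/30) − 10 = 2/15.
For the keeper: with q = P(Near), equating Left's and Right's payoffs gives 11q − 5 = −19q + 9 ⇒ q = 7/15.

7/15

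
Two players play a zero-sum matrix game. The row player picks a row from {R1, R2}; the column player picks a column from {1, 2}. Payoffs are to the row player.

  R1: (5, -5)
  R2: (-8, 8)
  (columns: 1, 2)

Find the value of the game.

0

Row minima: R1 → -5, R2 → -8; maximin = -5.
Column maxima: 1 → 5, 2 → 8; minimax = 5.
-5 ≠ 5, so there is no saddle point; optimal play is mixed.
Let the row player play R1 with probability p. Expected payoff against 1: 5p + (-8)(1−p) = 13p − 8; against 2: (-5)p + 8(1−p) = −13p + 8.
Setting these equal: 13p − 8 = −13p + 8 ⇒ 26p = 16 ⇒ p = 8/13, and the value is (13)·(8/13) − 8 = 0.
For the column player: with q = P(1), equating R1's and R2's payoffs gives 10q − 5 = −16q + 8 ⇒ q = 1/2.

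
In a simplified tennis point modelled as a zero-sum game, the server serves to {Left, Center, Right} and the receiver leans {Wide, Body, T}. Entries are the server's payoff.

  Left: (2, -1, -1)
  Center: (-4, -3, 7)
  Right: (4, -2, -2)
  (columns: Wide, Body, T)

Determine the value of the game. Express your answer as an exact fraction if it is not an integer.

-1

Row minima: Left → -1, Center → -4, Right → -2; maximin = -1.
Column maxima: Wide → 4, Body → -1, T → 7; minimax = -1.
Since maximin = minimax = -1, there is a saddle point and the value is -1.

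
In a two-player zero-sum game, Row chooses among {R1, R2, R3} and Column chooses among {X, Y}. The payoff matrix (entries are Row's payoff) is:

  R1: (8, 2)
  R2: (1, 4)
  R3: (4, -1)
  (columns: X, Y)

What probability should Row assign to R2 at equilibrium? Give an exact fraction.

2/3

Row minima: R1 → 2, R2 → 1, R3 → -1; maximin = 2.
Column maxima: X → 8, Y → 4; minimax = 4.
2 ≠ 4, so there is no saddle point; optimal play is mixed.
R3 is strictly dominated by R1, so Row never plays it.
On the remaining 2×2 (R1, R2 vs X, Y):
Let Row play R1 with probability p. Expected payoff against X: 8p + 1(1−p) = 7p + 1; against Y: 2p + 4(1−p) = −2p + 4.
Setting these equal: 7p + 1 = −2p + 4 ⇒ 9p = 3 ⇒ p = 1/3, and the value is (7)·(1/3) + 1 = 10/3.
For Column: with q = P(X), equating R1's and R2's payoffs gives 6q + 2 = −3q + 4 ⇒ q = 2/9.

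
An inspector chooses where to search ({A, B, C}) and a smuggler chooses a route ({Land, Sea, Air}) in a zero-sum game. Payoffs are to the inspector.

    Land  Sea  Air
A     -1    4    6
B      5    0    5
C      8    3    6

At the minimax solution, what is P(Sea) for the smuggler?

Row minima: A → -1, B → 0, C → 3; maximin = 3.
Column maxima: Land → 8, Sea → 4, Air → 6; minimax = 4.
3 ≠ 4, so there is no saddle point; optimal play is mixed.
B is strictly dominated by C, so the inspector never plays it.
Air is strictly dominated by Sea (it gives the inspector strictly more in every row), so the smuggler never plays it.
On the remaining 2×2 (A, C vs Land, Sea):
Let the inspector play A with probability p. Expected payoff against Land: (-1)p + 8(1−p) = −9p + 8; against Sea: 4p + 3(1−p) = p + 3.
Setting these equal: −9p + 8 = p + 3 ⇒ −10p = -5 ⇒ p = 1/2, and the value is (-9)·(1/2) + 8 = 7/2.
For the smuggler: with q = P(Land), equating A's and C's payoffs gives −5q + 4 = 5q + 3 ⇒ q = 1/10.

9/10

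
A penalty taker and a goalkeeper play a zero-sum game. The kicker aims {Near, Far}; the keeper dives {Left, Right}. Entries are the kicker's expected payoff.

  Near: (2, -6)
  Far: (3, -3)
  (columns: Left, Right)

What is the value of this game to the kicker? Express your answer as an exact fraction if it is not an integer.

Row minima: Near → -6, Far → -3; maximin = -3.
Column maxima: Left → 3, Right → -3; minimax = -3.
Since maximin = minimax = -3, there is a saddle point and the value is -3.

-3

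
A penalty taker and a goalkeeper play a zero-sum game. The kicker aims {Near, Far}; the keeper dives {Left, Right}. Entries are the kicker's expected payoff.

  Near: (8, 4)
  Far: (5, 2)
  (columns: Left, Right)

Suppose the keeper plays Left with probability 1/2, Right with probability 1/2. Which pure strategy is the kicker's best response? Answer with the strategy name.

Expected payoff of Near: (1/2)·8 + (1/2)·4 = 6.
Expected payoff of Far: (1/2)·5 + (1/2)·2 = 7/2.
The largest is 6, so the kicker's best response is Near.

Near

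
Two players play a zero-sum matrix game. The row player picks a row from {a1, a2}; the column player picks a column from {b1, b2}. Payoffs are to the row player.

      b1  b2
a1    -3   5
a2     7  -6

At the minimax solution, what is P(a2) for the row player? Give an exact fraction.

8/21

Row minima: a1 → -3, a2 → -6; maximin = -3.
Column maxima: b1 → 7, b2 → 5; minimax = 5.
-3 ≠ 5, so there is no saddle point; optimal play is mixed.
Let the row player play a1 with probability p. Expected payoff against b1: (-3)p + 7(1−p) = −10p + 7; against b2: 5p + (-6)(1−p) = 11p − 6.
Setting these equal: −10p + 7 = 11p − 6 ⇒ −21p = -13 ⇒ p = 13/21, and the value is (-10)·(13/21) + 7 = 17/21.
For the column player: with q = P(b1), equating a1's and a2's payoffs gives −8q + 5 = 13q − 6 ⇒ q = 11/21.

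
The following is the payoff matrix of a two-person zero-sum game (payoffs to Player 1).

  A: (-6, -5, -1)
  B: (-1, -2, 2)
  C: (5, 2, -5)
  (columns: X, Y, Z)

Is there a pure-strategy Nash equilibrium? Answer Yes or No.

No

Row minima: A → -6, B → -2, C → -5; maximin = -2.
Column maxima: X → 5, Y → 2, Z → 2; minimax = 2.
-2 ≠ 2, so no pure-strategy equilibrium exists.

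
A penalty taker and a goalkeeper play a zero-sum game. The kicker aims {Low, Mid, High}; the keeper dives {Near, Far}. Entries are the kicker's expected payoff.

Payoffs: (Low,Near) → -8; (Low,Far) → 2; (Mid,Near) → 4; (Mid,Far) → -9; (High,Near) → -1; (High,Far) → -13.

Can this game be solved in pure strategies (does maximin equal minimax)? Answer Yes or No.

Row minima: Low → -8, Mid → -9, High → -13; maximin = -8.
Column maxima: Near → 4, Far → 2; minimax = 2.
-8 ≠ 2, so no pure-strategy equilibrium exists.

No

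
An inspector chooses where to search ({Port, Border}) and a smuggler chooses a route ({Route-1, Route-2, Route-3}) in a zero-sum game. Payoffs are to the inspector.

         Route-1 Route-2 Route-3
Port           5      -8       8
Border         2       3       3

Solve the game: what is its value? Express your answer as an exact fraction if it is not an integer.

31/14

Row minima: Port → -8, Border → 2; maximin = 2.
Column maxima: Route-1 → 5, Route-2 → 3, Route-3 → 8; minimax = 3.
2 ≠ 3, so there is no saddle point; optimal play is mixed.
Route-3 is strictly dominated by Route-1 (it gives the inspector strictly more in every row), so the smuggler never plays it.
On the remaining 2×2 (Port, Border vs Route-1, Route-2):
Let the inspector play Port with probability p. Expected payoff against Route-1: 5p + 2(1−p) = 3p + 2; against Route-2: (-8)p + 3(1−p) = −11p + 3.
Setting these equal: 3p + 2 = −11p + 3 ⇒ 14p = 1 ⇒ p = 1/14, and the value is (3)·(1/14) + 2 = 31/14.
For the smuggler: with q = P(Route-1), equating Port's and Border's payoffs gives 13q − 8 = −q + 3 ⇒ q = 11/14.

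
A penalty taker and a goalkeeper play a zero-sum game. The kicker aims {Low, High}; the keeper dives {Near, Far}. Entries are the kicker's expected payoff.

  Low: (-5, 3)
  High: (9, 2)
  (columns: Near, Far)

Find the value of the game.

Row minima: Low → -5, High → 2; maximin = 2.
Column maxima: Near → 9, Far → 3; minimax = 3.
2 ≠ 3, so there is no saddle point; optimal play is mixed.
Let the kicker play Low with probability p. Expected payoff against Near: (-5)p + 9(1−p) = −14p + 9; against Far: 3p + 2(1−p) = p + 2.
Setting these equal: −14p + 9 = p + 2 ⇒ −15p = -7 ⇒ p = 7/15, and the value is (-14)·(7/15) + 9 = 37/15.
For the keeper: with q = P(Near), equating Low's and High's payoffs gives −8q + 3 = 7q + 2 ⇒ q = 1/15.

37/15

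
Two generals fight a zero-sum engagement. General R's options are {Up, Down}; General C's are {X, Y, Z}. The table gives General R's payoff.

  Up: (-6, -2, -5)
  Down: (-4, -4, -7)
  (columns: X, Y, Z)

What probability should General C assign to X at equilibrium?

1/2

Row minima: Up → -6, Down → -7; maximin = -6.
Column maxima: X → -4, Y → -2, Z → -5; minimax = -5.
-6 ≠ -5, so there is no saddle point; optimal play is mixed.
Y is strictly dominated by Z (it gives General R strictly more in every row), so General C never plays it.
On the remaining 2×2 (Up, Down vs X, Z):
Let General R play Up with probability p. Expected payoff against X: (-6)p + (-4)(1−p) = −2p − 4; against Z: (-5)p + (-7)(1−p) = 2p − 7.
Setting these equal: −2p − 4 = 2p − 7 ⇒ −4p = -3 ⇒ p = 3/4, and the value is (-2)·(3/4) − 4 = -11/2.
For General C: with q = P(X), equating Up's and Down's payoffs gives −q − 5 = 3q − 7 ⇒ q = 1/2.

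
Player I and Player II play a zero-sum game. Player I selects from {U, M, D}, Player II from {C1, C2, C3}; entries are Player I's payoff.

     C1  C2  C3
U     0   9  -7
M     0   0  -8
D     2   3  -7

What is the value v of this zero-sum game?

Row minima: U → -7, M → -8, D → -7; maximin = -7.
Column maxima: C1 → 2, C2 → 9, C3 → -7; minimax = -7.
Since maximin = minimax = -7, there is a saddle point and the value is -7.

-7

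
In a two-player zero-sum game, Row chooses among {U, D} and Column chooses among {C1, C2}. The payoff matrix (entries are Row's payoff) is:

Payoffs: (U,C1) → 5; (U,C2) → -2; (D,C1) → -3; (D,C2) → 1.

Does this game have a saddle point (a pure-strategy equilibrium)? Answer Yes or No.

No

Row minima: U → -2, D → -3; maximin = -2.
Column maxima: C1 → 5, C2 → 1; minimax = 1.
-2 ≠ 1, so no pure-strategy equilibrium exists.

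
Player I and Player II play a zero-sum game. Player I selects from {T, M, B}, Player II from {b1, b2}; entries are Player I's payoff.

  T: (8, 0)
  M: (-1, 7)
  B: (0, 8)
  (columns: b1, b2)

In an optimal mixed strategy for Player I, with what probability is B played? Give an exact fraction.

Row minima: T → 0, M → -1, B → 0; maximin = 0.
Column maxima: b1 → 8, b2 → 8; minimax = 8.
0 ≠ 8, so there is no saddle point; optimal play is mixed.
M is strictly dominated by B, so Player I never plays it.
On the remaining 2×2 (T, B vs b1, b2):
Let Player I play T with probability p. Expected payoff against b1: 8p + 0(1−p) = 8p; against b2: 0p + 8(1−p) = −8p + 8.
Setting these equal: 8p = −8p + 8 ⇒ 16p = 8 ⇒ p = 1/2, and the value is (8)·(1/2) = 4.
For Player II: with q = P(b1), equating T's and B's payoffs gives 8q = −8q + 8 ⇒ q = 1/2.

1/2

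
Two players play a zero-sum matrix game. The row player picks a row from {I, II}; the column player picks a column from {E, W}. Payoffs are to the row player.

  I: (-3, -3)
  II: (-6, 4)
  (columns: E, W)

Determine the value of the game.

-3

Row minima: I → -3, II → -6; maximin = -3.
Column maxima: E → -3, W → 4; minimax = -3.
Since maximin = minimax = -3, there is a saddle point and the value is -3.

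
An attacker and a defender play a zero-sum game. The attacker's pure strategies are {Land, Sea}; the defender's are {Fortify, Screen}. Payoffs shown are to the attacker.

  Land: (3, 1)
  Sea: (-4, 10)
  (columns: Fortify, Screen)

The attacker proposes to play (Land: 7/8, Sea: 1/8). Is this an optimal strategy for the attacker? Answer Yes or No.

Against Fortify this mix gives (7/8)·3 + (1/8)·(-4) = 17/8.
Against Screen this mix gives (7/8)·1 + (1/8)·10 = 17/8.
All of the defender's active replies (Fortify, Screen) yield 17/8, and no column does worse for the attacker. The mix makes the defender indifferent and guarantees 17/8, so it is optimal.

Yes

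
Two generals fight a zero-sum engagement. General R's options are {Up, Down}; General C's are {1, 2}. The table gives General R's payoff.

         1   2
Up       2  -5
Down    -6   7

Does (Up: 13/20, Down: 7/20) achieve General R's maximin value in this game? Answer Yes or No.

Yes

Against 1 this mix gives (13/20)·2 + (7/20)·(-6) = -4/5.
Against 2 this mix gives (13/20)·(-5) + (7/20)·7 = -4/5.
All of General C's active replies (1, 2) yield -4/5, and no column does worse for General R. The mix makes General C indifferent and guarantees -4/5, so it is optimal.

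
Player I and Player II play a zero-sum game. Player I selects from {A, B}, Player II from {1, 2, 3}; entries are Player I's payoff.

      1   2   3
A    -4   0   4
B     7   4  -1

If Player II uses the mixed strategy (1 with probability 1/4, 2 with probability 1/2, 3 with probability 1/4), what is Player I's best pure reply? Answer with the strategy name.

Expected payoff of A: (1/4)·(-4) + (1/2)·0 + (1/4)·4 = 0.
Expected payoff of B: (1/4)·7 + (1/2)·4 + (1/4)·(-1) = 7/2.
The largest is 7/2, so Player I's best response is B.

B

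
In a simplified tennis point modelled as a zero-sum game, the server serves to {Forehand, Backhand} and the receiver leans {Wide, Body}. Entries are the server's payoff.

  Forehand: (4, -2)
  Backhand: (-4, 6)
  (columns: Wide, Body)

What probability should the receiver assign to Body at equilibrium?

Row minima: Forehand → -2, Backhand → -4; maximin = -2.
Column maxima: Wide → 4, Body → 6; minimax = 4.
-2 ≠ 4, so there is no saddle point; optimal play is mixed.
Let the server play Forehand with probability p. Expected payoff against Wide: 4p + (-4)(1−p) = 8p − 4; against Body: (-2)p + 6(1−p) = −8p + 6.
Setting these equal: 8p − 4 = −8p + 6 ⇒ 16p = 10 ⇒ p = 5/8, and the value is (8)·(5/8) − 4 = 1.
For the receiver: with q = P(Wide), equating Forehand's and Backhand's payoffs gives 6q − 2 = −10q + 6 ⇒ q = 1/2.

1/2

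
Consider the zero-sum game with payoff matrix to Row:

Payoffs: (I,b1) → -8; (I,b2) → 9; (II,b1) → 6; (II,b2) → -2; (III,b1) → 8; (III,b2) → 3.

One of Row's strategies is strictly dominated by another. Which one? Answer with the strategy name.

III gives a strictly higher payoff than II against every column: 8 > 6, 3 > -2.
So II is strictly dominated and Row never plays it.

II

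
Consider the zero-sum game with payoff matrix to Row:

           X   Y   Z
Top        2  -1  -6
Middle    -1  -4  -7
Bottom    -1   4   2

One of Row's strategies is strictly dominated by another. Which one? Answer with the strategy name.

Top gives a strictly higher payoff than Middle against every column: 2 > -1, -1 > -4, -6 > -7.
So Middle is strictly dominated and Row never plays it.

Middle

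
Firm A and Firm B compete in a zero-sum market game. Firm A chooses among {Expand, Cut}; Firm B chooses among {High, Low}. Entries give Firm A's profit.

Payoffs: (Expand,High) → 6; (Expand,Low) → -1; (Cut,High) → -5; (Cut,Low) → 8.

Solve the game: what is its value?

Row minima: Expand → -1, Cut → -5; maximin = -1.
Column maxima: High → 6, Low → 8; minimax = 6.
-1 ≠ 6, so there is no saddle point; optimal play is mixed.
Let Firm A play Expand with probability p. Expected payoff against High: 6p + (-5)(1−p) = 11p − 5; against Low: (-1)p + 8(1−p) = −9p + 8.
Setting these equal: 11p − 5 = −9p + 8 ⇒ 20p = 13 ⇒ p = 13/20, and the value is (11)·(13/20) − 5 = 43/20.
For Firm B: with q = P(High), equating Expand's and Cut's payoffs gives 7q − 1 = −13q + 8 ⇒ q = 9/20.

43/20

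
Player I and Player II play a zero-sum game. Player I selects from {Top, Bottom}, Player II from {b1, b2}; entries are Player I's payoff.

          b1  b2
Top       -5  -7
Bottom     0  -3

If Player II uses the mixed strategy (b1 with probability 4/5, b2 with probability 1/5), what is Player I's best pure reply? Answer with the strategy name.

Expected payoff of Top: (4/5)·(-5) + (1/5)·(-7) = -27/5.
Expected payoff of Bottom: (4/5)·0 + (1/5)·(-3) = -3/5.
The largest is -3/5, so Player I's best response is Bottom.

Bottom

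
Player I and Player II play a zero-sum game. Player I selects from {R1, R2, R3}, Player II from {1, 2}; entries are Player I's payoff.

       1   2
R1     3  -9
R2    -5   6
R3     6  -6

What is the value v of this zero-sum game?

Row minima: R1 → -9, R2 → -5, R3 → -6; maximin = -5.
Column maxima: 1 → 6, 2 → 6; minimax = 6.
-5 ≠ 6, so there is no saddle point; optimal play is mixed.
R1 is strictly dominated by R3, so Player I never plays it.
On the remaining 2×2 (R2, R3 vs 1, 2):
Let Player I play R2 with probability p. Expected payoff against 1: (-5)p + 6(1−p) = −11p + 6; against 2: 6p + (-6)(1−p) = 12p − 6.
Setting these equal: −11p + 6 = 12p − 6 ⇒ −23p = -12 ⇒ p = 12/23, and the value is (-11)·(12/23) + 6 = 6/23.
For Player II: with q = P(1), equating R2's and R3's payoffs gives −11q + 6 = 12q − 6 ⇒ q = 12/23.

6/23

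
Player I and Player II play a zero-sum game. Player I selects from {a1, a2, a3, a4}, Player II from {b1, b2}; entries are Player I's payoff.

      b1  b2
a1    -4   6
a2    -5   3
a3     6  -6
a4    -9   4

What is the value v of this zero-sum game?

Row minima: a1 → -4, a2 → -5, a3 → -6, a4 → -9; maximin = -4.
Column maxima: b1 → 6, b2 → 6; minimax = 6.
-4 ≠ 6, so there is no saddle point; optimal play is mixed.
a2 is strictly dominated by a1, so Player I never plays it.
a4 is strictly dominated by a1, so Player I never plays it.
On the remaining 2×2 (a1, a3 vs b1, b2):
Let Player I play a1 with probability p. Expected payoff against b1: (-4)p + 6(1−p) = −10p + 6; against b2: 6p + (-6)(1−p) = 12p − 6.
Setting these equal: −10p + 6 = 12p − 6 ⇒ −22p = -12 ⇒ p = 6/11, and the value is (-10)·(6/11) + 6 = 6/11.
For Player II: with q = P(b1), equating a1's and a3's payoffs gives −10q + 6 = 12q − 6 ⇒ q = 6/11.

6/11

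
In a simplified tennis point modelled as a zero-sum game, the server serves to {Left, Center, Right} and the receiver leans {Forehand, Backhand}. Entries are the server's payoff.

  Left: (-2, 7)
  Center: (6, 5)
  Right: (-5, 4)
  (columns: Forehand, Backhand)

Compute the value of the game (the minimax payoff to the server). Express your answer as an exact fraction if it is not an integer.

Row minima: Left → -2, Center → 5, Right → -5; maximin = 5.
Column maxima: Forehand → 6, Backhand → 7; minimax = 6.
5 ≠ 6, so there is no saddle point; optimal play is mixed.
Right is strictly dominated by Left, so the server never plays it.
On the remaining 2×2 (Left, Center vs Forehand, Backhand):
Let the server play Left with probability p. Expected payoff against Forehand: (-2)p + 6(1−p) = −8p + 6; against Backhand: 7p + 5(1−p) = 2p + 5.
Setting these equal: −8p + 6 = 2p + 5 ⇒ −10p = -1 ⇒ p = 1/10, and the value is (-8)·(1/10) + 6 = 26/5.
For the receiver: with q = P(Forehand), equating Left's and Center's payoffs gives −9q + 7 = q + 5 ⇒ q = 1/5.

26/5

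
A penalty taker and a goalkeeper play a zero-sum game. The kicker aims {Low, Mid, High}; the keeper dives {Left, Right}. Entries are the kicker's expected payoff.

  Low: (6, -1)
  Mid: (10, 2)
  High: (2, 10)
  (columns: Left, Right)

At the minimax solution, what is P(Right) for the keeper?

1/2

Row minima: Low → -1, Mid → 2, High → 2; maximin = 2.
Column maxima: Left → 10, Right → 10; minimax = 10.
2 ≠ 10, so there is no saddle point; optimal play is mixed.
Low is strictly dominated by Mid, so the kicker never plays it.
On the remaining 2×2 (Mid, High vs Left, Right):
Let the kicker play Mid with probability p. Expected payoff against Left: 10p + 2(1−p) = 8p + 2; against Right: 2p + 10(1−p) = −8p + 10.
Setting these equal: 8p + 2 = −8p + 10 ⇒ 16p = 8 ⇒ p = 1/2, and the value is (8)·(1/2) + 2 = 6.
For the keeper: with q = P(Left), equating Mid's and High's payoffs gives 8q + 2 = −8q + 10 ⇒ q = 1/2.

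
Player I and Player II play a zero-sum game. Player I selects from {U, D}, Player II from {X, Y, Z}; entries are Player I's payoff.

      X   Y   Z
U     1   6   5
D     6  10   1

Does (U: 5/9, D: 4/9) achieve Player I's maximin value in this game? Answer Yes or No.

Against X this mix gives (5/9)·1 + (4/9)·6 = 29/9.
Against Y this mix gives (5/9)·6 + (4/9)·10 = 70/9.
Against Z this mix gives (5/9)·5 + (4/9)·1 = 29/9.
All of Player II's active replies (X, Z) yield 29/9, and no column does worse for Player I. The mix makes Player II indifferent and guarantees 29/9, so it is optimal.

Yes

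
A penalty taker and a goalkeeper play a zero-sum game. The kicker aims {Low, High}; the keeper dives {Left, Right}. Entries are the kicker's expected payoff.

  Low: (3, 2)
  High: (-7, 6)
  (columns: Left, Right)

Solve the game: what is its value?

16/7

Row minima: Low → 2, High → -7; maximin = 2.
Column maxima: Left → 3, Right → 6; minimax = 3.
2 ≠ 3, so there is no saddle point; optimal play is mixed.
Let the kicker play Low with probability p. Expected payoff against Left: 3p + (-7)(1−p) = 10p − 7; against Right: 2p + 6(1−p) = −4p + 6.
Setting these equal: 10p − 7 = −4p + 6 ⇒ 14p = 13 ⇒ p = 13/14, and the value is (10)·(13/14) − 7 = 16/7.
For the keeper: with q = P(Left), equating Low's and High's payoffs gives q + 2 = −13q + 6 ⇒ q = 2/7.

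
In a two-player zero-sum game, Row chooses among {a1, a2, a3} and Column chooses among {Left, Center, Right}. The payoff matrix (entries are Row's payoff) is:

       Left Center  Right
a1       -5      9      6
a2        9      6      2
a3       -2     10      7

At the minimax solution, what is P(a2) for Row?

9/16

Row minima: a1 → -5, a2 → 2, a3 → -2; maximin = 2.
Column maxima: Left → 9, Center → 10, Right → 7; minimax = 7.
2 ≠ 7, so there is no saddle point; optimal play is mixed.
a1 is strictly dominated by a3, so Row never plays it.
Center is strictly dominated by Right (it gives Row strictly more in every row), so Column never plays it.
On the remaining 2×2 (a2, a3 vs Left, Right):
Let Row play a2 with probability p. Expected payoff against Left: 9p + (-2)(1−p) = 11p − 2; against Right: 2p + 7(1−p) = −5p + 7.
Setting these equal: 11p − 2 = −5p + 7 ⇒ 16p = 9 ⇒ p = 9/16, and the value is (11)·(9/16) − 2 = 67/16.
For Column: with q = P(Left), equating a2's and a3's payoffs gives 7q + 2 = −9q + 7 ⇒ q = 5/16.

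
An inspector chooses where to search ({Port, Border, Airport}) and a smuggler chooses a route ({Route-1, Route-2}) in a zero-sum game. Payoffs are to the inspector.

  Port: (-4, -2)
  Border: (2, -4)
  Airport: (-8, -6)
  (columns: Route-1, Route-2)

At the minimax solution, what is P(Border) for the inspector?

1/4

Row minima: Port → -4, Border → -4, Airport → -8; maximin = -4.
Column maxima: Route-1 → 2, Route-2 → -2; minimax = -2.
-4 ≠ -2, so there is no saddle point; optimal play is mixed.
Airport is strictly dominated by Port, so the inspector never plays it.
On the remaining 2×2 (Port, Border vs Route-1, Route-2):
Let the inspector play Port with probability p. Expected payoff against Route-1: (-4)p + 2(1−p) = −6p + 2; against Route-2: (-2)p + (-4)(1−p) = 2p − 4.
Setting these equal: −6p + 2 = 2p − 4 ⇒ −8p = -6 ⇒ p = 3/4, and the value is (-6)·(3/4) + 2 = -5/2.
For the smuggler: with q = P(Route-1), equating Port's and Border's payoffs gives −2q − 2 = 6q − 4 ⇒ q = 1/4.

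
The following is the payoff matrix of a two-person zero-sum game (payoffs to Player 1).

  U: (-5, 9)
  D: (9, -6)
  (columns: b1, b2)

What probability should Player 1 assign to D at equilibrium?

14/29

Row minima: U → -5, D → -6; maximin = -5.
Column maxima: b1 → 9, b2 → 9; minimax = 9.
-5 ≠ 9, so there is no saddle point; optimal play is mixed.
Let Player 1 play U with probability p. Expected payoff against b1: (-5)p + 9(1−p) = −14p + 9; against b2: 9p + (-6)(1−p) = 15p − 6.
Setting these equal: −14p + 9 = 15p − 6 ⇒ −29p = -15 ⇒ p = 15/29, and the value is (-14)·(15/29) + 9 = 51/29.
For Player 2: with q = P(b1), equating U's and D's payoffs gives −14q + 9 = 15q − 6 ⇒ q = 15/29.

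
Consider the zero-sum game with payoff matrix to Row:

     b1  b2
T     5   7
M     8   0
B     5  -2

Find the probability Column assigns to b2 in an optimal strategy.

3/10

Row minima: T → 5, M → 0, B → -2; maximin = 5.
Column maxima: b1 → 8, b2 → 7; minimax = 7.
5 ≠ 7, so there is no saddle point; optimal play is mixed.
B is strictly dominated by M, so Row never plays it.
On the remaining 2×2 (T, M vs b1, b2):
Let Row play T with probability p. Expected payoff against b1: 5p + 8(1−p) = −3p + 8; against b2: 7p + 0(1−p) = 7p.
Setting these equal: −3p + 8 = 7p ⇒ −10p = -8 ⇒ p = 4/5, and the value is (-3)·(4/5) + 8 = 28/5.
For Column: with q = P(b1), equating T's and M's payoffs gives −2q + 7 = 8q ⇒ q = 7/10.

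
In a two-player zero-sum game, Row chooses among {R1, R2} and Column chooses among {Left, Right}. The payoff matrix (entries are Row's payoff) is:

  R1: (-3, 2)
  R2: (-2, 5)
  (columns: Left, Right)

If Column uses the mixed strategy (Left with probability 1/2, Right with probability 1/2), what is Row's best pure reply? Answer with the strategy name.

R2

Expected payoff of R1: (1/2)·(-3) + (1/2)·2 = -1/2.
Expected payoff of R2: (1/2)·(-2) + (1/2)·5 = 3/2.
The largest is 3/2, so Row's best response is R2.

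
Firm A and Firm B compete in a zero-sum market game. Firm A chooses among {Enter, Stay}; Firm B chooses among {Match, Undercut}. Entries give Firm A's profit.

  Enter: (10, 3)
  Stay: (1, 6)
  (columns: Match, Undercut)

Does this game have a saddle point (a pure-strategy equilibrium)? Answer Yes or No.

No

Row minima: Enter → 3, Stay → 1; maximin = 3.
Column maxima: Match → 10, Undercut → 6; minimax = 6.
3 ≠ 6, so no pure-strategy equilibrium exists.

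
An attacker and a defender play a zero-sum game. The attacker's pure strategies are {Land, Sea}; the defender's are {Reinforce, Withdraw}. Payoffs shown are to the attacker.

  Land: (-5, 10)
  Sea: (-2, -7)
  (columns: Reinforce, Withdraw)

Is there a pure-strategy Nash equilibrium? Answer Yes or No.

Row minima: Land → -5, Sea → -7; maximin = -5.
Column maxima: Reinforce → -2, Withdraw → 10; minimax = -2.
-5 ≠ -2, so no pure-strategy equilibrium exists.

No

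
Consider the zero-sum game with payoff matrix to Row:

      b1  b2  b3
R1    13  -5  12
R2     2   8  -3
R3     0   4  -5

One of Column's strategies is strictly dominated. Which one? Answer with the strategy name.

b1

b3 holds Row's payoff strictly below b1 in every row: 12 < 13, -3 < 2, -5 < 0.
So b1 is strictly dominated for Column.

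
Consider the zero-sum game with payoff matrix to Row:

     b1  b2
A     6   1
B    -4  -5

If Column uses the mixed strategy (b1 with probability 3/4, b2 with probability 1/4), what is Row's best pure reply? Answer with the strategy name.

Expected payoff of A: (3/4)·6 + (1/4)·1 = 19/4.
Expected payoff of B: (3/4)·(-4) + (1/4)·(-5) = -17/4.
The largest is 19/4, so Row's best response is A.

A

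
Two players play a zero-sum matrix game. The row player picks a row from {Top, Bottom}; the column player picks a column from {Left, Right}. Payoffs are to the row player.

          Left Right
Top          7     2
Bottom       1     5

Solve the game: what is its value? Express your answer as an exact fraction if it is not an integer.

Row minima: Top → 2, Bottom → 1; maximin = 2.
Column maxima: Left → 7, Right → 5; minimax = 5.
2 ≠ 5, so there is no saddle point; optimal play is mixed.
Let the row player play Top with probability p. Expected payoff against Left: 7p + 1(1−p) = 6p + 1; against Right: 2p + 5(1−p) = −3p + 5.
Setting these equal: 6p + 1 = −3p + 5 ⇒ 9p = 4 ⇒ p = 4/9, and the value is (6)·(4/9) + 1 = 11/3.
For the column player: with q = P(Left), equating Top's and Bottom's payoffs gives 5q + 2 = −4q + 5 ⇒ q = 1/3.

11/3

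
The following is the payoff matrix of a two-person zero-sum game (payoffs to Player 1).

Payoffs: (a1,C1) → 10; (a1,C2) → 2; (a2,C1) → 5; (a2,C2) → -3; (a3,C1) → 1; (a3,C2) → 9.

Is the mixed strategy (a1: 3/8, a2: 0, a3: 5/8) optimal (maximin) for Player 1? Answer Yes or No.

No

Against C1 this mix gives (3/8)·10 + (5/8)·1 = 35/8.
Against C2 this mix gives (3/8)·2 + (5/8)·9 = 51/8.
Player 2 will play C1, holding Player 1 to 35/8. Shifting weight toward the row that does better against C1 would raise this floor (the equalizing mix achieves 11/2 against both C1 and C2), so the proposed strategy is not optimal.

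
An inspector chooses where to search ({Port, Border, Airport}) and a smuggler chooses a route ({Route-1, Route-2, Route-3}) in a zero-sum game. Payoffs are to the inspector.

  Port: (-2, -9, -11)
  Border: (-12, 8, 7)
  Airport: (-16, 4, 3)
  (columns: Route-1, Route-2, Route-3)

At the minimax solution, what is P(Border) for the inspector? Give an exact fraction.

9/28

Row minima: Port → -11, Border → -12, Airport → -16; maximin = -11.
Column maxima: Route-1 → -2, Route-2 → 8, Route-3 → 7; minimax = -2.
-11 ≠ -2, so there is no saddle point; optimal play is mixed.
Airport is strictly dominated by Border, so the inspector never plays it.
Route-2 is strictly dominated by Route-3 (it gives the inspector strictly more in every row), so the smuggler never plays it.
On the remaining 2×2 (Port, Border vs Route-1, Route-3):
Let the inspector play Port with probability p. Expected payoff against Route-1: (-2)p + (-12)(1−p) = 10p − 12; against Route-3: (-11)p + 7(1−p) = −18p + 7.
Setting these equal: 10p − 12 = −18p + 7 ⇒ 28p = 19 ⇒ p = 19/28, and the value is (10)·(19/28) − 12 = -73/14.
For the smuggler: with q = P(Route-1), equating Port's and Border's payoffs gives 9q − 11 = −19q + 7 ⇒ q = 9/14.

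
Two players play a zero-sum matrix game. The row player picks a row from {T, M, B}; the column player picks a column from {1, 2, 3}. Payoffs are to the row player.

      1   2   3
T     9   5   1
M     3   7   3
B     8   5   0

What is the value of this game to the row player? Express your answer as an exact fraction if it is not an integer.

Row minima: T → 1, M → 3, B → 0; maximin = 3.
Column maxima: 1 → 9, 2 → 7, 3 → 3; minimax = 3.
Since maximin = minimax = 3, there is a saddle point and the value is 3.

3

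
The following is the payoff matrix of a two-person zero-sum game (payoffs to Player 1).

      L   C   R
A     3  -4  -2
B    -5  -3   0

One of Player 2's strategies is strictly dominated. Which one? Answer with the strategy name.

C holds Player 1's payoff strictly below R in every row: -4 < -2, -3 < 0.
So R is strictly dominated for Player 2.

R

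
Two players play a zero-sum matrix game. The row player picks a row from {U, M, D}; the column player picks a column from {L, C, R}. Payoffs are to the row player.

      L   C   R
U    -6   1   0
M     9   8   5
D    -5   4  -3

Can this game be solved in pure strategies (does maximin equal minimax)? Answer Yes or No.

Yes

Row minima: U → -6, M → 5, D → -5; maximin = 5.
Column maxima: L → 9, C → 8, R → 5; minimax = 5.
maximin = minimax = 5, so a saddle point exists.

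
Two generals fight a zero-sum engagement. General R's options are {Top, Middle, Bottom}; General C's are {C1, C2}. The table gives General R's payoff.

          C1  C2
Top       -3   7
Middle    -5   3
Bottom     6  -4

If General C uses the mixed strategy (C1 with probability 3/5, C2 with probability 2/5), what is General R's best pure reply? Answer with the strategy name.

Bottom

Expected payoff of Top: (3/5)·(-3) + (2/5)·7 = 1.
Expected payoff of Middle: (3/5)·(-5) + (2/5)·3 = -9/5.
Expected payoff of Bottom: (3/5)·6 + (2/5)·(-4) = 2.
The largest is 2, so General R's best response is Bottom.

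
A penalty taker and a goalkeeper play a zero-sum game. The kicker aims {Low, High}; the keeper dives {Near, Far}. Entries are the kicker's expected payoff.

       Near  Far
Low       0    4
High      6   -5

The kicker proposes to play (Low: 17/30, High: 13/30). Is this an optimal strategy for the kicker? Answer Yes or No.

Against Near this mix gives (17/30)·0 + (13/30)·6 = 13/5.
Against Far this mix gives (17/30)·4 + (13/30)·(-5) = 1/10.
The keeper will play Far, holding the kicker to 1/10. Shifting weight toward the row that does better against Far would raise this floor (the equalizing mix achieves 8/5 against both Far and Near), so the proposed strategy is not optimal.

No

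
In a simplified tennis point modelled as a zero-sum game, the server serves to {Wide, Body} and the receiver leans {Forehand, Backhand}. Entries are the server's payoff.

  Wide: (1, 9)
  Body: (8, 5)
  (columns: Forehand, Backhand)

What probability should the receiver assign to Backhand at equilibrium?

Row minima: Wide → 1, Body → 5; maximin = 5.
Column maxima: Forehand → 8, Backhand → 9; minimax = 8.
5 ≠ 8, so there is no saddle point; optimal play is mixed.
Let the server play Wide with probability p. Expected payoff against Forehand: 1p + 8(1−p) = −7p + 8; against Backhand: 9p + 5(1−p) = 4p + 5.
Setting these equal: −7p + 8 = 4p + 5 ⇒ −11p = -3 ⇒ p = 3/11, and the value is (-7)·(3/11) + 8 = 67/11.
For the receiver: with q = P(Forehand), equating Wide's and Body's payoffs gives −8q + 9 = 3q + 5 ⇒ q = 4/11.

7/11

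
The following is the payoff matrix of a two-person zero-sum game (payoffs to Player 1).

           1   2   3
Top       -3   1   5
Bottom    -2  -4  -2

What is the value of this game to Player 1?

Row minima: Top → -3, Bottom → -4; maximin = -3.
Column maxima: 1 → -2, 2 → 1, 3 → 5; minimax = -2.
-3 ≠ -2, so there is no saddle point; optimal play is mixed.
3 is strictly dominated by 2 (it gives Player 1 strictly more in every row), so Player 2 never plays it.
On the remaining 2×2 (Top, Bottom vs 1, 2):
Let Player 1 play Top with probability p. Expected payoff against 1: (-3)p + (-2)(1−p) = −p − 2; against 2: 1p + (-4)(1−p) = 5p − 4.
Setting these equal: −p − 2 = 5p − 4 ⇒ −6p = -2 ⇒ p = 1/3, and the value is (-1)·(1/3) − 2 = -7/3.
For Player 2: with q = P(1), equating Top's and Bottom's payoffs gives −4q + 1 = 2q − 4 ⇒ q = 5/6.

-7/3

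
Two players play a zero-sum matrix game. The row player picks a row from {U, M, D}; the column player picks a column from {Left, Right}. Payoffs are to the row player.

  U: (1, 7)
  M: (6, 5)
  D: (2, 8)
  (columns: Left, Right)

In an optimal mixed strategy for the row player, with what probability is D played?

1/7

Row minima: U → 1, M → 5, D → 2; maximin = 5.
Column maxima: Left → 6, Right → 8; minimax = 6.
5 ≠ 6, so there is no saddle point; optimal play is mixed.
U is strictly dominated by D, so the row player never plays it.
On the remaining 2×2 (M, D vs Left, Right):
Let the row player play M with probability p. Expected payoff against Left: 6p + 2(1−p) = 4p + 2; against Right: 5p + 8(1−p) = −3p + 8.
Setting these equal: 4p + 2 = −3p + 8 ⇒ 7p = 6 ⇒ p = 6/7, and the value is (4)·(6/7) + 2 = 38/7.
For the column player: with q = P(Left), equating M's and D's payoffs gives q + 5 = −6q + 8 ⇒ q = 3/7.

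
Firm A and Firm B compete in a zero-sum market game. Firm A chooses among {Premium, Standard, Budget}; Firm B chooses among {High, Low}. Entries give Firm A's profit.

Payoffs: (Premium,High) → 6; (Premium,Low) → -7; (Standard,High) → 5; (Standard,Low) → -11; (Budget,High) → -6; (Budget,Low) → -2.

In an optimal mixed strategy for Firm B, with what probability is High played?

Row minima: Premium → -7, Standard → -11, Budget → -6; maximin = -6.
Column maxima: High → 6, Low → -2; minimax = -2.
-6 ≠ -2, so there is no saddle point; optimal play is mixed.
Standard is strictly dominated by Premium, so Firm A never plays it.
On the remaining 2×2 (Premium, Budget vs High, Low):
Let Firm A play Premium with probability p. Expected payoff against High: 6p + (-6)(1−p) = 12p − 6; against Low: (-7)p + (-2)(1−p) = −5p − 2.
Setting these equal: 12p − 6 = −5p − 2 ⇒ 17p = 4 ⇒ p = 4/17, and the value is (12)·(4/17) − 6 = -54/17.
For Firm B: with q = P(High), equating Premium's and Budget's payoffs gives 13q − 7 = −4q − 2 ⇒ q = 5/17.

5/17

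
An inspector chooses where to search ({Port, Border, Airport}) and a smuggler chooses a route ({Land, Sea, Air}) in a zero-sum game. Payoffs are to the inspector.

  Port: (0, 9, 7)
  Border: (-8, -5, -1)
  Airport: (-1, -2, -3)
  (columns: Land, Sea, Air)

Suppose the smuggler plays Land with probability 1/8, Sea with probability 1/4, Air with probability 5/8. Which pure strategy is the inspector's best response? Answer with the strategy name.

Port

Expected payoff of Port: (1/8)·0 + (1/4)·9 + (5/8)·7 = 53/8.
Expected payoff of Border: (1/8)·(-8) + (1/4)·(-5) + (5/8)·(-1) = -23/8.
Expected payoff of Airport: (1/8)·(-1) + (1/4)·(-2) + (5/8)·(-3) = -5/2.
The largest is 53/8, so the inspector's best response is Port.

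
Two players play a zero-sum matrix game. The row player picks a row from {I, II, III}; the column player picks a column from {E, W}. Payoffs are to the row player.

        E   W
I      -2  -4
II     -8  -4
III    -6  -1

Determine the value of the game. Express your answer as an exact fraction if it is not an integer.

-22/7

Row minima: I → -4, II → -8, III → -6; maximin = -4.
Column maxima: E → -2, W → -1; minimax = -2.
-4 ≠ -2, so there is no saddle point; optimal play is mixed.
II is strictly dominated by III, so the row player never plays it.
On the remaining 2×2 (I, III vs E, W):
Let the row player play I with probability p. Expected payoff against E: (-2)p + (-6)(1−p) = 4p − 6; against W: (-4)p + (-1)(1−p) = −3p − 1.
Setting these equal: 4p − 6 = −3p − 1 ⇒ 7p = 5 ⇒ p = 5/7, and the value is (4)·(5/7) − 6 = -22/7.
For the column player: with q = P(E), equating I's and III's payoffs gives 2q − 4 = −5q − 1 ⇒ q = 3/7.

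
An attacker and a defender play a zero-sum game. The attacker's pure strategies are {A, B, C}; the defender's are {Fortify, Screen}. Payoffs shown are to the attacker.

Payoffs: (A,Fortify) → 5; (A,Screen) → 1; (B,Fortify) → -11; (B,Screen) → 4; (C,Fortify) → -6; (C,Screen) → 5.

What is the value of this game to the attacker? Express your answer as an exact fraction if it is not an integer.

31/15

Row minima: A → 1, B → -11, C → -6; maximin = 1.
Column maxima: Fortify → 5, Screen → 5; minimax = 5.
1 ≠ 5, so there is no saddle point; optimal play is mixed.
B is strictly dominated by C, so the attacker never plays it.
On the remaining 2×2 (A, C vs Fortify, Screen):
Let the attacker play A with probability p. Expected payoff against Fortify: 5p + (-6)(1−p) = 11p − 6; against Screen: 1p + 5(1−p) = −4p + 5.
Setting these equal: 11p − 6 = −4p + 5 ⇒ 15p = 11 ⇒ p = 11/15, and the value is (11)·(11/15) − 6 = 31/15.
For the defender: with q = P(Fortify), equating A's and C's payoffs gives 4q + 1 = −11q + 5 ⇒ q = 4/15.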